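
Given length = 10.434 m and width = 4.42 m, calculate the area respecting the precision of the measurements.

46.1 m²

area = 10.434 m × 4.42 m = 46.11828 m².
10.434 has 5 significant figures; 4.42 has 3.
Division/multiplication keeps the fewest: 3 significant figures.
Rounded: 46.1 m².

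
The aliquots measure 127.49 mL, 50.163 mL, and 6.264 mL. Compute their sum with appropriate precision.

183.92 mL

127.49 mL + 50.163 mL + 6.264 mL = 183.917 mL.
Addition/subtraction keeps the fewest decimal places: 127.49 → 2 decimal places, 50.163 → 3 decimal places, 6.264 → 3 decimal places; limit is 2.
Rounded to 2 decimal places: 183.92 mL.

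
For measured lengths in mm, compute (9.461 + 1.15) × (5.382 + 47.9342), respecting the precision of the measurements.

9.461 + 1.15 = 10.611, limited to 2 d.p. → 4 s.f.; 5.382 + 47.9342 = 53.3162, limited to 3 d.p. → 5 s.f.
Carrying full precision, 10.611 × 53.3162 = 565.7381982; keep min(4, 5) = 4 s.f.
Rounded to 4 significant figures: 565.7 mm².

565.7 mm²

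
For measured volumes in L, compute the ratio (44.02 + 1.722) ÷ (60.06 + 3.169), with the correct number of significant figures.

44.02 + 1.722 = 45.742, limited to 2 d.p. → 4 s.f.; 60.06 + 3.169 = 63.229, limited to 2 d.p. → 4 s.f.
Carrying full precision, 45.742 ÷ 63.229 = 0.723433867371…; keep min(4, 4) = 4 s.f.
Rounded to 4 significant figures: 0.7234.

0.7234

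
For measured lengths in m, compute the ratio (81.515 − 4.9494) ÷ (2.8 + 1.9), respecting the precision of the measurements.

81.515 − 4.9494 = 76.5656, limited to 3 d.p. → 5 s.f.; 2.8 + 1.9 = 4.7, limited to 1 d.p. → 2 s.f.
Carrying full precision, 76.5656 ÷ 4.7 = 16.2905531915…; keep min(5, 2) = 2 s.f.
Rounded to 2 significant figures: 16.

16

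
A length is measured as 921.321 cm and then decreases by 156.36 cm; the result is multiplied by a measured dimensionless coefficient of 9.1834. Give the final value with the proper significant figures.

921.321 cm − 156.36 cm = 764.961 cm; the difference is limited to 2 decimal places (5 s.f.).
Carrying full precision, 764.961 × 9.1834 = 7024.9428474 cm; 9.1834 has 5 s.f., so the result keeps min(5, 5) = 5 s.f.
Rounded to 5 significant figures: 7024.9 cm.

7024.9 cm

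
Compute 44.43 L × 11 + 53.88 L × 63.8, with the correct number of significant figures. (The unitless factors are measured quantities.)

44.43 × 11 = 488.73 → 4.9 × 10² L (2 s.f., last digit at the 10^1 place).
53.88 × 63.8 = 3437.544 → 3.44 × 10³ L (3 s.f., last digit at the 10^1 place).
Sum: 3926.274 L; keep the coarser place, 10^1.
Result: 3.93 × 10³ L.

3.93 × 10³ L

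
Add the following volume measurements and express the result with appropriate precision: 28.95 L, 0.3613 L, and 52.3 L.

81.6 L

28.95 L + 0.3613 L + 52.3 L = 81.6113 L.
Addition/subtraction keeps the fewest decimal places: 28.95 → 2 decimal places, 0.3613 → 4 decimal places, 52.3 → 1 decimal place; limit is 1.
Rounded to 1 decimal place: 81.6 L.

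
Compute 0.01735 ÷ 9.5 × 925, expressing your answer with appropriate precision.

1.7

0.01735 ÷ 9.5 × 925 = 1.68934210526…
Multiplication/division keeps the fewest significant figures: 0.01735 → 4 s.f., 9.5 → 2 s.f., 925 → 3 s.f.; limit is 2.
Rounded to 2 significant figures: 1.7.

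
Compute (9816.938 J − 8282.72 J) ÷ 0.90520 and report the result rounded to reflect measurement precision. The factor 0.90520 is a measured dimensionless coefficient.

1694.9 J

9816.938 J − 8282.72 J = 1534.218 J; the difference is limited to 2 decimal places (6 s.f.).
Carrying full precision, 1534.218 ÷ 0.90520 = 1694.89394609… J; 0.90520 has 5 s.f., so the result keeps min(6, 5) = 5 s.f.
Rounded to 5 significant figures: 1694.9 J.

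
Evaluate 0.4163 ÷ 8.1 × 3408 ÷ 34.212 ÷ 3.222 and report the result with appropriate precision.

0.4163 ÷ 8.1 × 3408 ÷ 34.212 ÷ 3.222 = 1.58897468658…
Multiplication/division keeps the fewest significant figures: 0.4163 → 4 s.f., 8.1 → 2 s.f., 3408 → 4 s.f., 34.212 → 5 s.f., 3.222 → 4 s.f.; limit is 2.
Rounded to 2 significant figures: 1.6.

1.6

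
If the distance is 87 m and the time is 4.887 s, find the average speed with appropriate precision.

18 m/s

average speed = 87 m ÷ 4.887 s = 17.8023327195… m/s.
87 has 2 significant figures; 4.887 has 4.
Division/multiplication keeps the fewest: 2 significant figures.
Rounded: 18 m/s.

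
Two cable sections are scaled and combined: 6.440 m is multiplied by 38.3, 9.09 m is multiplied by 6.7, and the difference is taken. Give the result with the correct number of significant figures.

186 m

6.440 × 38.3 = 246.652 → 2.47 × 10^2 m (3 s.f., last digit at the 10^0 place).
9.09 × 6.7 = 60.903 → 61 m (2 s.f., last digit at the 10^0 place).
Difference: 185.749 m; keep the coarser place, 10^0.
Result: 186 m.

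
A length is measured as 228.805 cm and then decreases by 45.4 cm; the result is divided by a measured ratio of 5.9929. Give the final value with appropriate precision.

228.805 cm − 45.4 cm = 183.405 cm; the difference is limited to 1 decimal place (4 s.f.).
Carrying full precision, 183.405 ÷ 5.9929 = 30.6037143954… cm; 5.9929 has 5 s.f., so the result keeps min(4, 5) = 4 s.f.
Rounded to 4 significant figures: 30.60 cm.

30.60 cm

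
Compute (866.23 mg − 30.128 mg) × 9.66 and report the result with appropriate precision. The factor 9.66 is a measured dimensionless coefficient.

8.08 × 10³ mg

866.23 mg − 30.128 mg = 836.102 mg; the difference is limited to 2 decimal places (5 s.f.).
Carrying full precision, 836.102 × 9.66 = 8076.74532 mg; 9.66 has 3 s.f., so the result keeps min(5, 3) = 3 s.f.
Rounded to 3 significant figures: 8.08 × 10³ mg.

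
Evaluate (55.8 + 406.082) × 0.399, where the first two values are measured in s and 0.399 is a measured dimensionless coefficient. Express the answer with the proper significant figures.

55.8 s + 406.082 s = 461.882 s; the sum is limited to 1 decimal place (4 s.f.).
Carrying full precision, 461.882 × 0.399 = 184.290918 s; 0.399 has 3 s.f., so the result keeps min(4, 3) = 3 s.f.
Rounded to 3 significant figures: 184 s.

184 s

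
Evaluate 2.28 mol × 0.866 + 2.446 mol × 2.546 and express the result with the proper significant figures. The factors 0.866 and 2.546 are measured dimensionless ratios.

2.28 × 0.866 = 1.97448 → 1.97 mol (3 s.f., last digit at the 10^-2 place).
2.446 × 2.546 = 6.227516 → 6.228 mol (4 s.f., last digit at the 10^-3 place).
Sum: 8.201996 mol; keep the coarser place, 10^-2.
Result: 8.20 mol.

8.20 mol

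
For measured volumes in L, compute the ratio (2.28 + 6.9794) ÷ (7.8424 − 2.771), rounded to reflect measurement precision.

1.83

2.28 + 6.9794 = 9.2594, limited to 2 d.p. → 3 s.f.; 7.8424 − 2.771 = 5.0714, limited to 3 d.p. → 4 s.f.
Carrying full precision, 9.2594 ÷ 5.0714 = 1.82580746934…; keep min(3, 4) = 3 s.f.
Rounded to 3 significant figures: 1.83.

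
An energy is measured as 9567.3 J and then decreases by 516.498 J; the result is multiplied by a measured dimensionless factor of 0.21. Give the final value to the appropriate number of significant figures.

9567.3 J − 516.498 J = 9050.802 J; the difference is limited to 1 decimal place (5 s.f.).
Carrying full precision, 9050.802 × 0.21 = 1900.66842 J; 0.21 has 2 s.f., so the result keeps min(5, 2) = 2 s.f.
Rounded to 2 significant figures: 1.9 × 10³ J.

1.9 × 10³ J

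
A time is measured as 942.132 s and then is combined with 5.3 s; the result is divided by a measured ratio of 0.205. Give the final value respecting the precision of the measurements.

942.132 s + 5.3 s = 947.432 s; the sum is limited to 1 decimal place (4 s.f.).
Carrying full precision, 947.432 ÷ 0.205 = 4621.6195122… s; 0.205 has 3 s.f., so the result keeps min(4, 3) = 3 s.f.
Rounded to 3 significant figures: 4.62 × 10³ s.

4.62 × 10³ s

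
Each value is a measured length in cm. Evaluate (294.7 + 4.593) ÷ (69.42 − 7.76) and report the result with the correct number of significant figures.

294.7 + 4.593 = 299.293, limited to 1 d.p. → 4 s.f.; 69.42 − 7.76 = 61.66, limited to 2 d.p. → 4 s.f.
Carrying full precision, 299.293 ÷ 61.66 = 4.85392474862…; keep min(4, 4) = 4 s.f.
Rounded to 4 significant figures: 4.854.

4.854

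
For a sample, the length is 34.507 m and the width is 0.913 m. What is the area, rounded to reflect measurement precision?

area = 34.507 m × 0.913 m = 31.504891 m².
34.507 has 5 significant figures; 0.913 has 3.
Division/multiplication keeps the fewest: 3 significant figures.
Rounded: 31.5 m².

31.5 m²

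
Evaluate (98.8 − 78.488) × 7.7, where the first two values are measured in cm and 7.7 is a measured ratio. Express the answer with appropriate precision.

98.8 cm − 78.488 cm = 20.312 cm; the difference is limited to 1 decimal place (3 s.f.).
Carrying full precision, 20.312 × 7.7 = 156.4024 cm; 7.7 has 2 s.f., so the result keeps min(3, 2) = 2 s.f.
Rounded to 2 significant figures: 1.6 × 10^2 cm.

1.6 × 10^2 cm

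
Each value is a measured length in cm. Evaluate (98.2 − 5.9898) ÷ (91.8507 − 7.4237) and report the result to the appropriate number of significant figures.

1.09

98.2 − 5.9898 = 92.2102, limited to 1 d.p. → 3 s.f.; 91.8507 − 7.4237 = 84.4270, limited to 4 d.p. → 6 s.f.
Carrying full precision, 92.2102 ÷ 84.4270 = 1.09218851789…; keep min(3, 6) = 3 s.f.
Rounded to 3 significant figures: 1.09.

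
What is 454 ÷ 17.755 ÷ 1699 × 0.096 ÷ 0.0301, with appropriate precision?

0.048

454 ÷ 17.755 ÷ 1699 × 0.096 ÷ 0.0301 = 0.0480005854961…
Multiplication/division keeps the fewest significant figures: 454 → 3 s.f., 17.755 → 5 s.f., 1699 → 4 s.f., 0.096 → 2 s.f., 0.0301 → 3 s.f.; limit is 2.
Rounded to 2 significant figures: 0.048.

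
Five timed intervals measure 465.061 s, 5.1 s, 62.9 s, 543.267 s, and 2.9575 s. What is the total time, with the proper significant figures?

465.061 s + 5.1 s + 62.9 s + 543.267 s + 2.9575 s = 1079.2855 s.
Addition/subtraction keeps the fewest decimal places: 465.061 → 3 decimal places, 5.1 → 1 decimal place, 62.9 → 1 decimal place, 543.267 → 3 decimal places, 2.9575 → 4 decimal places; limit is 1.
Rounded to 1 decimal place: 1079.3 s.

1079.3 s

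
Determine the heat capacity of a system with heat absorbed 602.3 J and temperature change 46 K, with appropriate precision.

heat capacity = 602.3 J ÷ 46 K = 13.0934782609… J/K.
602.3 has 4 significant figures; 46 has 2.
Division/multiplication keeps the fewest: 2 significant figures.
Rounded: 13 J/K.

13 J/K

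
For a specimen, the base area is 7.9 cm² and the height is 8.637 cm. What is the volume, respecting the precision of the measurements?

volume = 7.9 cm² × 8.637 cm = 68.2323 cm³.
7.9 has 2 significant figures; 8.637 has 4.
Division/multiplication keeps the fewest: 2 significant figures.
Rounded: 68 cm³.

68 cm³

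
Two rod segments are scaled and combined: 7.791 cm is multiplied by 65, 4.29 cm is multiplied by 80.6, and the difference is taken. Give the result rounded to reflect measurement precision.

7.791 × 65 = 506.415 → 5.1 × 10² cm (2 s.f., last digit at the 10^1 place).
4.29 × 80.6 = 345.774 → 346 cm (3 s.f., last digit at the 10^0 place).
Difference: 160.641 cm; keep the coarser place, 10^1.
Result: 1.6 × 10² cm.

1.6 × 10² cm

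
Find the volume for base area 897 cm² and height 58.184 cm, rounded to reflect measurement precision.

volume = 897 cm² × 58.184 cm = 52191.048 cm³.
897 has 3 significant figures; 58.184 has 5.
Division/multiplication keeps the fewest: 3 significant figures.
Rounded: 5.22 × 10^4 cm³.

5.22 × 10^4 cm³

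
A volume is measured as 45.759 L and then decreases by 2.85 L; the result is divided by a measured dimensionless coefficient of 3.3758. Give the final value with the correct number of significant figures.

12.71 L

45.759 L − 2.85 L = 42.909 L; the difference is limited to 2 decimal places (4 s.f.).
Carrying full precision, 42.909 ÷ 3.3758 = 12.7107648557… L; 3.3758 has 5 s.f., so the result keeps min(4, 5) = 4 s.f.
Rounded to 4 significant figures: 12.71 L.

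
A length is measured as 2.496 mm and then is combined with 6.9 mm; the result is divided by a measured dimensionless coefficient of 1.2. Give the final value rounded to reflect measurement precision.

2.496 mm + 6.9 mm = 9.396 mm; the sum is limited to 1 decimal place (2 s.f.).
Carrying full precision, 9.396 ÷ 1.2 = 7.83 mm; 1.2 has 2 s.f., so the result keeps min(2, 2) = 2 s.f.
Rounded to 2 significant figures: 7.8 mm.

7.8 mm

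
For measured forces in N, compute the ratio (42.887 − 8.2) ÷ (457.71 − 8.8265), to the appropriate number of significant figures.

42.887 − 8.2 = 34.687, limited to 1 d.p. → 3 s.f.; 457.71 − 8.8265 = 448.8835, limited to 2 d.p. → 5 s.f.
Carrying full precision, 34.687 ÷ 448.8835 = 0.0772739474719…; keep min(3, 5) = 3 s.f.
Rounded to 3 significant figures: 0.0773.

0.0773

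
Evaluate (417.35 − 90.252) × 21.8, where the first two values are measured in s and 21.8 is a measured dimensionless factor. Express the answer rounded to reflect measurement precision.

417.35 s − 90.252 s = 327.098 s; the difference is limited to 2 decimal places (5 s.f.).
Carrying full precision, 327.098 × 21.8 = 7130.7364 s; 21.8 has 3 s.f., so the result keeps min(5, 3) = 3 s.f.
Rounded to 3 significant figures: 7.13 × 10³ s.

7.13 × 10³ s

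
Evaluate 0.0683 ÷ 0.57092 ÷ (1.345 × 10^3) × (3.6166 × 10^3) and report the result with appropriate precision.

0.0683 ÷ 0.57092 ÷ (1.345 × 10^3) × (3.6166 × 10^3) = 0.321679688975…
Multiplication/division keeps the fewest significant figures: 0.0683 → 3 s.f., 0.57092 → 5 s.f., 1.345 × 10^3 → 4 s.f., 3.6166 × 10^3 → 5 s.f.; limit is 3.
Rounded to 3 significant figures: 0.322.

0.322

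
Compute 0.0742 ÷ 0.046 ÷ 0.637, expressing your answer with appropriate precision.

2.5

0.0742 ÷ 0.046 ÷ 0.637 = 2.53225035834…
Multiplication/division keeps the fewest significant figures: 0.0742 → 3 s.f., 0.046 → 2 s.f., 0.637 → 3 s.f.; limit is 2.
Rounded to 2 significant figures: 2.5.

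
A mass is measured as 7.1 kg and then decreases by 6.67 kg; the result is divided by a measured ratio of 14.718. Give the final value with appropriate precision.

0.03 kg

7.1 kg − 6.67 kg = 0.43 kg; the difference is limited to 1 decimal place (1 s.f.).
Carrying full precision, 0.43 ÷ 14.718 = 0.0292159260769… kg; 14.718 has 5 s.f., so the result keeps min(1, 5) = 1 s.f.
Rounded to 1 significant figure: 0.03 kg.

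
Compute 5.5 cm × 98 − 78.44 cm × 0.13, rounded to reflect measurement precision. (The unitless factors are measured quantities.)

5.5 × 98 = 539 → 5.4 × 10² cm (2 s.f., last digit at the 10^1 place).
78.44 × 0.13 = 10.1972 → 1.0 × 10¹ cm (2 s.f., last digit at the 10^0 place).
Difference: 528.8028 cm; keep the coarser place, 10^1.
Result: 5.3 × 10² cm.

5.3 × 10² cm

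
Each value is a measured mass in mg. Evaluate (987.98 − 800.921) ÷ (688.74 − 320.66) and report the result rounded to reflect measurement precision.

0.50820

987.98 − 800.921 = 187.059, limited to 2 d.p. → 5 s.f.; 688.74 − 320.66 = 368.08, limited to 2 d.p. → 5 s.f.
Carrying full precision, 187.059 ÷ 368.08 = 0.5082020213…; keep min(5, 5) = 5 s.f.
Rounded to 5 significant figures: 0.50820.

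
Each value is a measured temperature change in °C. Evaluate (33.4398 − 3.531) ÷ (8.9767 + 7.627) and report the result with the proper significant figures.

1.8013

33.4398 − 3.531 = 29.9088, limited to 3 d.p. → 5 s.f.; 8.9767 + 7.627 = 16.6037, limited to 3 d.p. → 5 s.f.
Carrying full precision, 29.9088 ÷ 16.6037 = 1.80133343773…; keep min(5, 5) = 5 s.f.
Rounded to 5 significant figures: 1.8013.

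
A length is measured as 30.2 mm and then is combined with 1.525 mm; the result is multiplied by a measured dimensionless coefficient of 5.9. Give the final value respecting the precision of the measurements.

30.2 mm + 1.525 mm = 31.725 mm; the sum is limited to 1 decimal place (3 s.f.).
Carrying full precision, 31.725 × 5.9 = 187.1775 mm; 5.9 has 2 s.f., so the result keeps min(3, 2) = 2 s.f.
Rounded to 2 significant figures: 1.9 × 10² mm.

1.9 × 10² mm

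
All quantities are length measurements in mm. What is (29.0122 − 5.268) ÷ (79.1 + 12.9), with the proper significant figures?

29.0122 − 5.268 = 23.7442, limited to 3 d.p. → 5 s.f.; 79.1 + 12.9 = 92.0, limited to 1 d.p. → 3 s.f.
Carrying full precision, 23.7442 ÷ 92.0 = 0.258089130435…; keep min(5, 3) = 3 s.f.
Rounded to 3 significant figures: 0.258.

0.258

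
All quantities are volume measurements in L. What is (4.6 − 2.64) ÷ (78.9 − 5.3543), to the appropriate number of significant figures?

4.6 − 2.64 = 1.96, limited to 1 d.p. → 2 s.f.; 78.9 − 5.3543 = 73.5457, limited to 1 d.p. → 3 s.f.
Carrying full precision, 1.96 ÷ 73.5457 = 0.0266500964706…; keep min(2, 3) = 2 s.f.
Rounded to 2 significant figures: 0.027.

0.027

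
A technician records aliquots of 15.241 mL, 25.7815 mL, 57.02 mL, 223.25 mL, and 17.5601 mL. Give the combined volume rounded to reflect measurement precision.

338.85 mL

15.241 mL + 25.7815 mL + 57.02 mL + 223.25 mL + 17.5601 mL = 338.8526 mL.
Addition/subtraction keeps the fewest decimal places: 15.241 → 3 decimal places, 25.7815 → 4 decimal places, 57.02 → 2 decimal places, 223.25 → 2 decimal places, 17.5601 → 4 decimal places; limit is 2.
Rounded to 2 decimal places: 338.85 mL.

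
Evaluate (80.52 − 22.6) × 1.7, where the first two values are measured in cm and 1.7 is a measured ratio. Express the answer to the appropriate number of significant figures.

80.52 cm − 22.6 cm = 57.92 cm; the difference is limited to 1 decimal place (3 s.f.).
Carrying full precision, 57.92 × 1.7 = 98.464 cm; 1.7 has 2 s.f., so the result keeps min(3, 2) = 2 s.f.
Rounded to 2 significant figures: 98 cm.

98 cm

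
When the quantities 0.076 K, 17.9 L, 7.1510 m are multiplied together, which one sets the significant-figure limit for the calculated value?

0.076 K

0.076 K → 2 s.f.; 17.9 L → 3 s.f.; 7.1510 m → 5 s.f.
The fewest is 2 significant figures, from 0.076 K.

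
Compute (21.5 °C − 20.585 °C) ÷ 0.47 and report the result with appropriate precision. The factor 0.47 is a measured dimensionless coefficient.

2 °C

21.5 °C − 20.585 °C = 0.915 °C; the difference is limited to 1 decimal place (1 s.f.).
Carrying full precision, 0.915 ÷ 0.47 = 1.94680851064… °C; 0.47 has 2 s.f., so the result keeps min(1, 2) = 1 s.f.
Rounded to 1 significant figure: 2 °C.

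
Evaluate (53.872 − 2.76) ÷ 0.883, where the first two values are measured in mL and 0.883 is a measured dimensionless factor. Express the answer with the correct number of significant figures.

57.9 mL

53.872 mL − 2.76 mL = 51.112 mL; the difference is limited to 2 decimal places (4 s.f.).
Carrying full precision, 51.112 ÷ 0.883 = 57.8844847112… mL; 0.883 has 3 s.f., so the result keeps min(4, 3) = 3 s.f.
Rounded to 3 significant figures: 57.9 mL.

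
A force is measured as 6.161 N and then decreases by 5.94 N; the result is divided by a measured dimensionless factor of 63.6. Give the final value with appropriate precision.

6.161 N − 5.94 N = 0.221 N; the difference is limited to 2 decimal places (2 s.f.).
Carrying full precision, 0.221 ÷ 63.6 = 0.0034748427673… N; 63.6 has 3 s.f., so the result keeps min(2, 3) = 2 s.f.
Rounded to 2 significant figures: 0.0035 N.

0.0035 N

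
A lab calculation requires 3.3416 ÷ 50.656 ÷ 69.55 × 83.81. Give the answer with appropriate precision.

0.07949

3.3416 ÷ 50.656 ÷ 69.55 × 83.81 = 0.0794917897884…
Multiplication/division keeps the fewest significant figures: 3.3416 → 5 s.f., 50.656 → 5 s.f., 69.55 → 4 s.f., 83.81 → 4 s.f.; limit is 4.
Rounded to 4 significant figures: 0.07949.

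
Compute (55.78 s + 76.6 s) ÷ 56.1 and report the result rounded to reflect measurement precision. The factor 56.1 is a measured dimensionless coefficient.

2.36 s

55.78 s + 76.6 s = 132.38 s; the sum is limited to 1 decimal place (4 s.f.).
Carrying full precision, 132.38 ÷ 56.1 = 2.35971479501… s; 56.1 has 3 s.f., so the result keeps min(4, 3) = 3 s.f.
Rounded to 3 significant figures: 2.36 s.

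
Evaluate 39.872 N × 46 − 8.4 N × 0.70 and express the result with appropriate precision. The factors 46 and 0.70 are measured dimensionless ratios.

39.872 × 46 = 1834.112 → 1.8 × 10³ N (2 s.f., last digit at the 10^2 place).
8.4 × 0.70 = 5.88 → 5.9 N (2 s.f., last digit at the 10^-1 place).
Difference: 1828.232 N; keep the coarser place, 10^2.
Result: 1.8 × 10³ N.

1.8 × 10³ N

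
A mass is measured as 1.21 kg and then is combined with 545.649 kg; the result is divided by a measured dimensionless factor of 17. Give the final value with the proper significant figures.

1.21 kg + 545.649 kg = 546.859 kg; the sum is limited to 2 decimal places (5 s.f.).
Carrying full precision, 546.859 ÷ 17 = 32.1681764706… kg; 17 has 2 s.f., so the result keeps min(5, 2) = 2 s.f.
Rounded to 2 significant figures: 32 kg.

32 kg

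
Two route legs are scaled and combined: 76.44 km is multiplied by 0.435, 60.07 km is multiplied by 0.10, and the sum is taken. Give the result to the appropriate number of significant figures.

76.44 × 0.435 = 33.2514 → 33.3 km (3 s.f., last digit at the 10^-1 place).
60.07 × 0.10 = 6.007 → 6.0 km (2 s.f., last digit at the 10^-1 place).
Sum: 39.2584 km; keep the coarser place, 10^-1.
Result: 39.3 km.

39.3 km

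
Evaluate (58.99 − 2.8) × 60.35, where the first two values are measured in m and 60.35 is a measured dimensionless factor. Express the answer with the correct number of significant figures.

3.39 × 10³ m

58.99 m − 2.8 m = 56.19 m; the difference is limited to 1 decimal place (3 s.f.).
Carrying full precision, 56.19 × 60.35 = 3391.0665 m; 60.35 has 4 s.f., so the result keeps min(3, 4) = 3 s.f.
Rounded to 3 significant figures: 3.39 × 10³ m.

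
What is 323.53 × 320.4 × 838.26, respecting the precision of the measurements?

8.689 × 10^7

323.53 × 320.4 × 838.26 = 86893203.3991…
Multiplication/division keeps the fewest significant figures: 323.53 → 5 s.f., 320.4 → 4 s.f., 838.26 → 5 s.f.; limit is 4.
Rounded to 4 significant figures: 8.689 × 10^7.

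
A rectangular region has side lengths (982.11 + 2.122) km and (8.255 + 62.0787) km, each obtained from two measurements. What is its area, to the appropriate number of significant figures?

69225 km²

982.11 + 2.122 = 984.232, limited to 2 d.p. → 5 s.f.; 8.255 + 62.0787 = 70.3337, limited to 3 d.p. → 5 s.f.
Carrying full precision, 984.232 × 70.3337 = 69224.6782184; keep min(5, 5) = 5 s.f.
Rounded to 5 significant figures: 69225 km².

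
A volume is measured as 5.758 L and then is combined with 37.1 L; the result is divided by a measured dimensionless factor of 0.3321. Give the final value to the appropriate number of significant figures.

5.758 L + 37.1 L = 42.858 L; the sum is limited to 1 decimal place (3 s.f.).
Carrying full precision, 42.858 ÷ 0.3321 = 129.051490515… L; 0.3321 has 4 s.f., so the result keeps min(3, 4) = 3 s.f.
Rounded to 3 significant figures: 129 L.

129 L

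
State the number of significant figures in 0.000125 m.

3

0.000125: leading zeros are not significant.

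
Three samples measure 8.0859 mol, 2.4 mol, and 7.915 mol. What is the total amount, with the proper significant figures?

8.0859 mol + 2.4 mol + 7.915 mol = 18.4009 mol.
Addition/subtraction keeps the fewest decimal places: 8.0859 → 4 decimal places, 2.4 → 1 decimal place, 7.915 → 3 decimal places; limit is 1.
Rounded to 1 decimal place: 18.4 mol.

18.4 mol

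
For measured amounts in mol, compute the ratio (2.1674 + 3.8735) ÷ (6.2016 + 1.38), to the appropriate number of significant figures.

0.797

2.1674 + 3.8735 = 6.0409, limited to 4 d.p. → 5 s.f.; 6.2016 + 1.38 = 7.5816, limited to 2 d.p. → 3 s.f.
Carrying full precision, 6.0409 ÷ 7.5816 = 0.796784319932…; keep min(5, 3) = 3 s.f.
Rounded to 3 significant figures: 0.797.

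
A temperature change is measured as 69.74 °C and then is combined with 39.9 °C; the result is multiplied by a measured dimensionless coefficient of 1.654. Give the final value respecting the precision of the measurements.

69.74 °C + 39.9 °C = 109.64 °C; the sum is limited to 1 decimal place (4 s.f.).
Carrying full precision, 109.64 × 1.654 = 181.34456 °C; 1.654 has 4 s.f., so the result keeps min(4, 4) = 4 s.f.
Rounded to 4 significant figures: 181.3 °C.

181.3 °C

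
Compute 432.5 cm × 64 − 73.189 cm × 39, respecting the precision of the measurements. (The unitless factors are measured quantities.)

432.5 × 64 = 27680 → 2.8 × 10^4 cm (2 s.f., last digit at the 10^3 place).
73.189 × 39 = 2854.371 → 2.9 × 10^3 cm (2 s.f., last digit at the 10^2 place).
Difference: 24825.629 cm; keep the coarser place, 10^3.
Result: 2.5 × 10^4 cm.

2.5 × 10^4 cm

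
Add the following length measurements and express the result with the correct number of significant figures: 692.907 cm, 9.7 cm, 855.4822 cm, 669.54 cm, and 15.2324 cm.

2242.9 cm

692.907 cm + 9.7 cm + 855.4822 cm + 669.54 cm + 15.2324 cm = 2242.8616 cm.
Addition/subtraction keeps the fewest decimal places: 692.907 → 3 decimal places, 9.7 → 1 decimal place, 855.4822 → 4 decimal places, 669.54 → 2 decimal places, 15.2324 → 4 decimal places; limit is 1.
Rounded to 1 decimal place: 2242.9 cm.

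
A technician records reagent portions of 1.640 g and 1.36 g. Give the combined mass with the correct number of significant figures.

1.640 g + 1.36 g = 3.000 g.
Addition/subtraction keeps the fewest decimal places: 1.640 → 3 decimal places, 1.36 → 2 decimal places; limit is 2.
Rounded to 2 decimal places: 3.00 g.

3.00 g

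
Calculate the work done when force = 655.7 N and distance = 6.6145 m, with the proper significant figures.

work done = 655.7 N × 6.6145 m = 4337.12765 J.
655.7 has 4 significant figures; 6.6145 has 5.
Division/multiplication keeps the fewest: 4 significant figures.
Rounded: 4337 J.

4337 J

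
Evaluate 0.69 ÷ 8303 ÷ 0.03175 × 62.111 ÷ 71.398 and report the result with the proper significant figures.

0.69 ÷ 8303 ÷ 0.03175 × 62.111 ÷ 71.398 = 0.00227694635235…
Multiplication/division keeps the fewest significant figures: 0.69 → 2 s.f., 8303 → 4 s.f., 0.03175 → 4 s.f., 62.111 → 5 s.f., 71.398 → 5 s.f.; limit is 2.
Rounded to 2 significant figures: 0.0023.

0.0023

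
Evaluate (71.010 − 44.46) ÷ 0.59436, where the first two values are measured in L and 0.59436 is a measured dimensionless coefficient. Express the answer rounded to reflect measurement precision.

71.010 L − 44.46 L = 26.550 L; the difference is limited to 2 decimal places (4 s.f.).
Carrying full precision, 26.550 ÷ 0.59436 = 44.6698970321… L; 0.59436 has 5 s.f., so the result keeps min(4, 5) = 4 s.f.
Rounded to 4 significant figures: 44.67 L.

44.67 L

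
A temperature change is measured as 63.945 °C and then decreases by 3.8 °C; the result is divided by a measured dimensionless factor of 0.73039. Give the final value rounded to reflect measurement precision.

82.3 °C

63.945 °C − 3.8 °C = 60.145 °C; the difference is limited to 1 decimal place (3 s.f.).
Carrying full precision, 60.145 ÷ 0.73039 = 82.3464176673… °C; 0.73039 has 5 s.f., so the result keeps min(3, 5) = 3 s.f.
Rounded to 3 significant figures: 82.3 °C.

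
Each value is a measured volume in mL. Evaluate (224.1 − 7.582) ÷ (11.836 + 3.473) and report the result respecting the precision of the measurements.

14.14

224.1 − 7.582 = 216.518, limited to 1 d.p. → 4 s.f.; 11.836 + 3.473 = 15.309, limited to 3 d.p. → 5 s.f.
Carrying full precision, 216.518 ÷ 15.309 = 14.1431837481…; keep min(4, 5) = 4 s.f.
Rounded to 4 significant figures: 14.14.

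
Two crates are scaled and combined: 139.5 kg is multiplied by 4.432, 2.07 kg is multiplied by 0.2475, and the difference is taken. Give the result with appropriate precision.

617.8 kg

139.5 × 4.432 = 618.264 → 618.3 kg (4 s.f., last digit at the 10^-1 place).
2.07 × 0.2475 = 0.512325 → 0.512 kg (3 s.f., last digit at the 10^-3 place).
Difference: 617.751675 kg; keep the coarser place, 10^-1.
Result: 617.8 kg.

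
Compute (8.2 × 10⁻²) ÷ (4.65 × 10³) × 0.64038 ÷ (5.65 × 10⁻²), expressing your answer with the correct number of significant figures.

2.0 × 10⁻⁴

(8.2 × 10⁻²) ÷ (4.65 × 10³) × 0.64038 ÷ (5.65 × 10⁻²) = 0.000199871196118…
Multiplication/division keeps the fewest significant figures: 8.2 × 10⁻² → 2 s.f., 4.65 × 10³ → 3 s.f., 0.64038 → 5 s.f., 5.65 × 10⁻² → 3 s.f.; limit is 2.
Rounded to 2 significant figures: 2.0 × 10⁻⁴.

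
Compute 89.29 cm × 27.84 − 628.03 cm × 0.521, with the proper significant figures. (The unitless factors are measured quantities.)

2159 cm

89.29 × 27.84 = 2485.8336 → 2.486 × 10³ cm (4 s.f., last digit at the 10^0 place).
628.03 × 0.521 = 327.20363 → 327 cm (3 s.f., last digit at the 10^0 place).
Difference: 2158.62997 cm; keep the coarser place, 10^0.
Result: 2159 cm.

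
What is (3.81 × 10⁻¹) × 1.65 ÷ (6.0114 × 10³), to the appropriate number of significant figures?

1.05 × 10⁻⁴

(3.81 × 10⁻¹) × 1.65 ÷ (6.0114 × 10³) = 0.00010457630502…
Multiplication/division keeps the fewest significant figures: 3.81 × 10⁻¹ → 3 s.f., 1.65 → 3 s.f., 6.0114 × 10³ → 5 s.f.; limit is 3.
Rounded to 3 significant figures: 1.05 × 10⁻⁴.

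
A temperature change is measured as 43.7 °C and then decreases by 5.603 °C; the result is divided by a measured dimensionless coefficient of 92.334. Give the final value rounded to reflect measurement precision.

4.13 × 10⁻¹ °C

43.7 °C − 5.603 °C = 38.097 °C; the difference is limited to 1 decimal place (3 s.f.).
Carrying full precision, 38.097 ÷ 92.334 = 0.412599909026… °C; 92.334 has 5 s.f., so the result keeps min(3, 5) = 3 s.f.
Rounded to 3 significant figures: 4.13 × 10⁻¹ °C.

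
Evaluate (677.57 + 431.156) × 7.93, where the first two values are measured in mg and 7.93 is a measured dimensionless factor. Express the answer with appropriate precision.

8.79 × 10³ mg

677.57 mg + 431.156 mg = 1108.726 mg; the sum is limited to 2 decimal places (6 s.f.).
Carrying full precision, 1108.726 × 7.93 = 8792.19718 mg; 7.93 has 3 s.f., so the result keeps min(6, 3) = 3 s.f.
Rounded to 3 significant figures: 8.79 × 10³ mg.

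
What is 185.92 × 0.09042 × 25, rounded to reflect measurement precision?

185.92 × 0.09042 × 25 = 420.27216
Multiplication/division keeps the fewest significant figures: 185.92 → 5 s.f., 0.09042 → 4 s.f., 25 → 2 s.f.; limit is 2.
Rounded to 2 significant figures: 4.2 × 10^2.

4.2 × 10^2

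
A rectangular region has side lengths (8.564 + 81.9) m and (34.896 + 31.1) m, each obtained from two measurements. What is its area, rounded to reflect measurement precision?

8.564 + 81.9 = 90.464, limited to 1 d.p. → 3 s.f.; 34.896 + 31.1 = 65.996, limited to 1 d.p. → 3 s.f.
Carrying full precision, 90.464 × 65.996 = 5970.262144; keep min(3, 3) = 3 s.f.
Rounded to 3 significant figures: 5.97 × 10³ m².

5.97 × 10³ m²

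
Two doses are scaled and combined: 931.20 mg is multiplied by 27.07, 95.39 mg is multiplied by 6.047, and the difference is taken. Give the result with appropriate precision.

931.20 × 27.07 = 25207.584 → 2.521 × 10^4 mg (4 s.f., last digit at the 10^1 place).
95.39 × 6.047 = 576.82333 → 576.8 mg (4 s.f., last digit at the 10^-1 place).
Difference: 24630.76067 mg; keep the coarser place, 10^1.
Result: 2.463 × 10^4 mg.

2.463 × 10^4 mg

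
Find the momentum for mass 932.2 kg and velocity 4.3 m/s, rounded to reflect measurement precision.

4.0 × 10³ kg·m/s

momentum = 932.2 kg × 4.3 m/s = 4008.46 kg·m/s.
932.2 has 4 significant figures; 4.3 has 2.
Division/multiplication keeps the fewest: 2 significant figures.
Rounded: 4.0 × 10³ kg·m/s.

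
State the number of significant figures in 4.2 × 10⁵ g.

2

4.2 × 10⁵: in scientific notation every digit of the coefficient is significant.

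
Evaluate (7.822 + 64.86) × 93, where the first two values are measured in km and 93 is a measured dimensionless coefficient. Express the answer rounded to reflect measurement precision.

6.8 × 10³ km

7.822 km + 64.86 km = 72.682 km; the sum is limited to 2 decimal places (4 s.f.).
Carrying full precision, 72.682 × 93 = 6759.426 km; 93 has 2 s.f., so the result keeps min(4, 2) = 2 s.f.
Rounded to 2 significant figures: 6.8 × 10³ km.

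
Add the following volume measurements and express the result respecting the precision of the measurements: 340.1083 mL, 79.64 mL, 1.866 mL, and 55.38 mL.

340.1083 mL + 79.64 mL + 1.866 mL + 55.38 mL = 476.9943 mL.
Addition/subtraction keeps the fewest decimal places: 340.1083 → 4 decimal places, 79.64 → 2 decimal places, 1.866 → 3 decimal places, 55.38 → 2 decimal places; limit is 2.
Rounded to 2 decimal places: 476.99 mL.

476.99 mL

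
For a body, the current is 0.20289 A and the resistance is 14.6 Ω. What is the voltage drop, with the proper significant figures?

voltage drop = 0.20289 A × 14.6 Ω = 2.962194 V.
0.20289 has 5 significant figures; 14.6 has 3.
Division/multiplication keeps the fewest: 3 significant figures.
Rounded: 2.96 V.

2.96 V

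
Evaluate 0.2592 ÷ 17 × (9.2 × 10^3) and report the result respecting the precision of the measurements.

0.2592 ÷ 17 × (9.2 × 10^3) = 140.272941176…
Multiplication/division keeps the fewest significant figures: 0.2592 → 4 s.f., 17 → 2 s.f., 9.2 × 10^3 → 2 s.f.; limit is 2.
Rounded to 2 significant figures: 1.4 × 10^2.

1.4 × 10^2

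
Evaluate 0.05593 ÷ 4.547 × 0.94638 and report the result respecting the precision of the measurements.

0.05593 ÷ 4.547 × 0.94638 = 0.0116408694524…
Multiplication/division keeps the fewest significant figures: 0.05593 → 4 s.f., 4.547 → 4 s.f., 0.94638 → 5 s.f.; limit is 4.
Rounded to 4 significant figures: 0.01164.

0.01164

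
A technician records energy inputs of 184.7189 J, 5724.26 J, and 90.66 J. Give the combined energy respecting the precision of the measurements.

184.7189 J + 5724.26 J + 90.66 J = 5999.6389 J.
Addition/subtraction keeps the fewest decimal places: 184.7189 → 4 decimal places, 5724.26 → 2 decimal places, 90.66 → 2 decimal places; limit is 2.
Rounded to 2 decimal places: 5999.64 J.

5999.64 J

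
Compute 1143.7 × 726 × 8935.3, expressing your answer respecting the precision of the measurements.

1143.7 × 726 × 8935.3 = 7.41921369486 × 10^9
Multiplication/division keeps the fewest significant figures: 1143.7 → 5 s.f., 726 → 3 s.f., 8935.3 → 5 s.f.; limit is 3.
Rounded to 3 significant figures: 7.42 × 10⁹.

7.42 × 10⁹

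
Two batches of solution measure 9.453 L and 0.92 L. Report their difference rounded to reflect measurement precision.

8.53 L

9.453 L − 0.92 L = 8.533 L.
Addition/subtraction keeps the fewest decimal places: 9.453 → 3 decimal places, 0.92 → 2 decimal places; limit is 2.
Rounded to 2 decimal places: 8.53 L.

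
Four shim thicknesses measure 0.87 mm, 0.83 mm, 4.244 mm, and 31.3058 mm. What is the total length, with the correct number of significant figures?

37.25 mm

0.87 mm + 0.83 mm + 4.244 mm + 31.3058 mm = 37.2498 mm.
Addition/subtraction keeps the fewest decimal places: 0.87 → 2 decimal places, 0.83 → 2 decimal places, 4.244 → 3 decimal places, 31.3058 → 4 decimal places; limit is 2.
Rounded to 2 decimal places: 37.25 mm.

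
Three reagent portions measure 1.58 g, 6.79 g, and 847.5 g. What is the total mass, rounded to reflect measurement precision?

855.9 g

1.58 g + 6.79 g + 847.5 g = 855.87 g.
Addition/subtraction keeps the fewest decimal places: 1.58 → 2 decimal places, 6.79 → 2 decimal places, 847.5 → 1 decimal place; limit is 1.
Rounded to 1 decimal place: 855.9 g.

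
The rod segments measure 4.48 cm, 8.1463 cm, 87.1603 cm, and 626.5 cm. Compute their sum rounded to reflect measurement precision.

4.48 cm + 8.1463 cm + 87.1603 cm + 626.5 cm = 726.2866 cm.
Addition/subtraction keeps the fewest decimal places: 4.48 → 2 decimal places, 8.1463 → 4 decimal places, 87.1603 → 4 decimal places, 626.5 → 1 decimal place; limit is 1.
Rounded to 1 decimal place: 726.3 cm.

726.3 cm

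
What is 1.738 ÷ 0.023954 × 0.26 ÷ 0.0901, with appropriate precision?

1.738 ÷ 0.023954 × 0.26 ÷ 0.0901 = 209.372811021…
Multiplication/division keeps the fewest significant figures: 1.738 → 4 s.f., 0.023954 → 5 s.f., 0.26 → 2 s.f., 0.0901 → 3 s.f.; limit is 2.
Rounded to 2 significant figures: 2.1 × 10^2.

2.1 × 10^2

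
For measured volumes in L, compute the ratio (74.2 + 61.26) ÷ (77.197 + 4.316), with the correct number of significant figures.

74.2 + 61.26 = 135.46, limited to 1 d.p. → 4 s.f.; 77.197 + 4.316 = 81.513, limited to 3 d.p. → 5 s.f.
Carrying full precision, 135.46 ÷ 81.513 = 1.66182081386…; keep min(4, 5) = 4 s.f.
Rounded to 4 significant figures: 1.662.

1.662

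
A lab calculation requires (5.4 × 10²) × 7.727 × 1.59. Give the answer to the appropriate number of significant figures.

(5.4 × 10²) × 7.727 × 1.59 = 6634.4022
Multiplication/division keeps the fewest significant figures: 5.4 × 10² → 2 s.f., 7.727 → 4 s.f., 1.59 → 3 s.f.; limit is 2.
Rounded to 2 significant figures: 6.6 × 10³.

6.6 × 10³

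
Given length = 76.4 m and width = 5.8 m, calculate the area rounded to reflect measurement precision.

area = 76.4 m × 5.8 m = 443.12 m².
76.4 has 3 significant figures; 5.8 has 2.
Division/multiplication keeps the fewest: 2 significant figures.
Rounded: 4.4 × 10^2 m².

4.4 × 10^2 m²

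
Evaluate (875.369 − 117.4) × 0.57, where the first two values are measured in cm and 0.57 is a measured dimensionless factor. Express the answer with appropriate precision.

4.3 × 10² cm

875.369 cm − 117.4 cm = 757.969 cm; the difference is limited to 1 decimal place (4 s.f.).
Carrying full precision, 757.969 × 0.57 = 432.04233 cm; 0.57 has 2 s.f., so the result keeps min(4, 2) = 2 s.f.
Rounded to 2 significant figures: 4.3 × 10² cm.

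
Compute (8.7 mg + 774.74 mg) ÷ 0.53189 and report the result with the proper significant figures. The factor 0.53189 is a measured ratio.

1473 mg

8.7 mg + 774.74 mg = 783.44 mg; the sum is limited to 1 decimal place (4 s.f.).
Carrying full precision, 783.44 ÷ 0.53189 = 1472.93613341… mg; 0.53189 has 5 s.f., so the result keeps min(4, 5) = 4 s.f.
Rounded to 4 significant figures: 1473 mg.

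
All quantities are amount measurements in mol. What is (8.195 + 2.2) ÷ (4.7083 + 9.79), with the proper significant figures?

0.717

8.195 + 2.2 = 10.395, limited to 1 d.p. → 3 s.f.; 4.7083 + 9.79 = 14.4983, limited to 2 d.p. → 4 s.f.
Carrying full precision, 10.395 ÷ 14.4983 = 0.71698061152…; keep min(3, 4) = 3 s.f.
Rounded to 3 significant figures: 0.717.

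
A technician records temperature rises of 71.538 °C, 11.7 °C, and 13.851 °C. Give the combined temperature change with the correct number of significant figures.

71.538 °C + 11.7 °C + 13.851 °C = 97.089 °C.
Addition/subtraction keeps the fewest decimal places: 71.538 → 3 decimal places, 11.7 → 1 decimal place, 13.851 → 3 decimal places; limit is 1.
Rounded to 1 decimal place: 97.1 °C.

97.1 °C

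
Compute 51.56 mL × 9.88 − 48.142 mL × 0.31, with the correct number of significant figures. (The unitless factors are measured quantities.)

4.94 × 10² mL

51.56 × 9.88 = 509.4128 → 509 mL (3 s.f., last digit at the 10^0 place).
48.142 × 0.31 = 14.92402 → 15 mL (2 s.f., last digit at the 10^0 place).
Difference: 494.48878 mL; keep the coarser place, 10^0.
Result: 4.94 × 10² mL.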